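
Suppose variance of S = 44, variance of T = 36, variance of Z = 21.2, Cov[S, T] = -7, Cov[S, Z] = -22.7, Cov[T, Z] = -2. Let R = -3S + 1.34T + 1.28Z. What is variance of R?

variance of R = a²·variance of S + b²·variance of T + c²·variance of Z + 2ab·Cov[S, T] + 2ac·Cov[S, Z] + 2bc·Cov[T, Z], with a = -3, b = 1.34, c = 1.28.
= 396 + 64.6416 + 34.73408 + 56.28 + 174.336 + (-6.8608)
= 719.13088.

variance of R = 719.13088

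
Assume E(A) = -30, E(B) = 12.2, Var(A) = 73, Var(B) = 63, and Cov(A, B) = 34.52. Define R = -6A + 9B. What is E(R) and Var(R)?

E(R) = (-6)·E(A) + 9·E(B) = (-6)·(-30) + 9·12.2 = 289.8.
Var(R) = a²·Var(A) + b²·Var(B) + 2ab·Cov(A, B) with a = -6, b = 9.
= (-6)²·73 + 9²·63 + 2·(-6)·9·34.52
= 2628 + 5103 + (-3728.16) = 4002.84.

E(R) = 289.8, Var(R) = 4002.84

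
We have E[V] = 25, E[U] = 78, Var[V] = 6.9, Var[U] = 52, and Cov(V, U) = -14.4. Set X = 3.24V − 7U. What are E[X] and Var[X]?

E[X] = -465, Var[X] = 3273.61744

E[X] = 3.24·E[V] + (-7)·E[U] = 3.24·25 + (-7)·78 = -465.
Var[X] = a²·Var[V] + b²·Var[U] + 2ab·Cov(V, U) with a = 3.24, b = -7.
= 3.24²·6.9 + (-7)²·52 + 2·3.24·(-7)·(-14.4)
= 72.43344 + 2548 + 653.184 = 3273.61744.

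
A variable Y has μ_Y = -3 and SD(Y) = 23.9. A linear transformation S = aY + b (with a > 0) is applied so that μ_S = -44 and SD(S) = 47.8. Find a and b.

SD(S) = a·SD(Y) (a > 0), so a = 47.8/23.9 = 2.
μ_S = a·μ_Y + b, so b = -44 − 2·(-3) = -38.

a = 2, b = -38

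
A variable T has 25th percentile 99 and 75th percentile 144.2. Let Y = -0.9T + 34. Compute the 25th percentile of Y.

25th percentile of Y = -95.78

Since a = -0.9 < 0 the transformation is decreasing, reversing order: the 25th percentile of Y corresponds to the 75th percentile of T.
So P_{25}(Y) = a·P_{75}(T) + b = (-0.9)·144.2 + 34 = -95.78.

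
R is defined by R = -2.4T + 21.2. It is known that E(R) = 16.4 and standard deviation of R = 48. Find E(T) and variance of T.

From R = -2.4T + 21.2: E(R) = a·E(T) + b, so E(T) = (E(R) − b)/a = (16.4 − 21.2)/(-2.4) = 2.
variance of R = 48² = 2304.
variance of R = a²·variance of T, so variance of T = 2304/(-2.4)² = 400.

E(T) = 2, variance of T = 400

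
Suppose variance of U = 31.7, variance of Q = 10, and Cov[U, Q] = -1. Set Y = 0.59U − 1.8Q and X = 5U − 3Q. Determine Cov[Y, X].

Cov[Y, X] = 158.285

By bilinearity, Cov[Y, X] = ac·variance of U + bd·variance of Q + (ad+bc)·Cov[U, Q], with a=0.59, b=-1.8, c=5, d=-3.
ac·variance of U = 0.59·5·31.7 = 93.515
bd·variance of Q = (-1.8)·(-3)·10 = 54
(ad+bc)·Cov[U, Q] = (-10.77)·(-1) = 10.77
Cov[Y, X] = 93.515 + 54 + 10.77 = 158.285.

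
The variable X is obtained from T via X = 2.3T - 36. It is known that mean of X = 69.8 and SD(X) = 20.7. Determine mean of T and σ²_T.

From X = 2.3T - 36: mean of X = a·mean of T + b, so mean of T = (mean of X − b)/a = (69.8 − (-36))/2.3 = 46.
σ²_X = 20.7² = 428.49.
σ²_X = a²·σ²_T, so σ²_T = 428.49/2.3² = 81.

mean of T = 46, σ²_T = 81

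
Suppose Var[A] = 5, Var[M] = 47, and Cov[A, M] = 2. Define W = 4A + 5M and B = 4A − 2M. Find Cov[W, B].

By bilinearity, Cov[W, B] = ac·Var[A] + bd·Var[M] + (ad+bc)·Cov[A, M], with a=4, b=5, c=4, d=-2.
ac·Var[A] = 4·4·5 = 80
bd·Var[M] = 5·(-2)·47 = -470
(ad+bc)·Cov[A, M] = (12)·2 = 24
Cov[W, B] = 80 + (-470) + 24 = -366.

Cov[W, B] = -366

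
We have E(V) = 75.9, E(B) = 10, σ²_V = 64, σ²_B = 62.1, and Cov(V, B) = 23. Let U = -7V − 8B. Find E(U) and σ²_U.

E(U) = (-7)·E(V) + (-8)·E(B) = (-7)·75.9 + (-8)·10 = -611.3.
σ²_U = a²·σ²_V + b²·σ²_B + 2ab·Cov(V, B) with a = -7, b = -8.
= (-7)²·64 + (-8)²·62.1 + 2·(-7)·(-8)·23
= 3136 + 3974.4 + 2576 = 9686.4.

E(U) = -611.3, σ²_U = 9686.4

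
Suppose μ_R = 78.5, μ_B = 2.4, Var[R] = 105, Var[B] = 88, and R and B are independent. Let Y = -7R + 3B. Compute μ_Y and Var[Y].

μ_Y = (-7)·μ_R + 3·μ_B = (-7)·78.5 + 3·2.4 = -542.3.
Var[Y] = a²·Var[R] + b²·Var[B] + 2ab·covariance of R and B with a = -7, b = 3.
Independence gives covariance of R and B = 0.
= (-7)²·105 + 3²·88 + 2·(-7)·3·0
= 5145 + 792 + 0 = 5937.

μ_Y = -542.3, Var[Y] = 5937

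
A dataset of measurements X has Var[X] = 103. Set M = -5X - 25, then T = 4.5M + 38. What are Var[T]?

Var[M] = (-5)²·103 = 2575.
Var[T] = 4.5²·2575 = 52143.75.

Var[T] = 52143.75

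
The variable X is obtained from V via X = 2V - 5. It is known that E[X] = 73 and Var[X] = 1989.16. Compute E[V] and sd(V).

E[V] = 39, sd(V) = 22.3

From X = 2V - 5: E[X] = a·E[V] + b, so E[V] = (E[X] − b)/a = (73 − (-5))/2 = 39.
sd(X) = √1989.16 = 44.6.
sd(X) = |a|·sd(V), so sd(V) = 44.6/|2| = 22.3.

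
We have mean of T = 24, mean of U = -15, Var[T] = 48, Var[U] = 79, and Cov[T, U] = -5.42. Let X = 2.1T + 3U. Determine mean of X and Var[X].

mean of X = 5.4, Var[X] = 854.388

mean of X = 2.1·mean of T + 3·mean of U = 2.1·24 + 3·(-15) = 5.4.
Var[X] = a²·Var[T] + b²·Var[U] + 2ab·Cov[T, U] with a = 2.1, b = 3.
= 2.1²·48 + 3²·79 + 2·2.1·3·(-5.42)
= 211.68 + 711 + (-68.292) = 854.388.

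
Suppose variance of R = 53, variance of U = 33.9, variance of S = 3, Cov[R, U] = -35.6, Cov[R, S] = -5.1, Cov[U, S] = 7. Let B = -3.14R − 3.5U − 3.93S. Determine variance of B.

variance of B = 268.38046

variance of B = a²·variance of R + b²·variance of U + c²·variance of S + 2ab·Cov[R, U] + 2ac·Cov[R, S] + 2bc·Cov[U, S], with a = -3.14, b = -3.5, c = -3.93.
= 522.5588 + 415.275 + 46.3347 + (-782.488) + (-125.87004) + 192.57
= 268.38046.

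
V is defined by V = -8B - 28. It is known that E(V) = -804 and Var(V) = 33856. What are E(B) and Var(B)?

From V = -8B - 28: E(V) = a·E(B) + b, so E(B) = (E(V) − b)/a = (-804 − (-28))/(-8) = 97.
Var(V) = a²·Var(B), so Var(B) = 33856/(-8)² = 529.

E(B) = 97, Var(B) = 529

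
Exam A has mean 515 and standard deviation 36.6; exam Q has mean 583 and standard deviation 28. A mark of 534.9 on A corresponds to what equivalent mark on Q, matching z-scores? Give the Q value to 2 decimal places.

Q = 598.22

z = (534.9 − 515)/36.6 ≈ 0.5437.
Q = 583 + z·28 = 583 + (534.9 − 515)·28/36.6 ≈ 598.22.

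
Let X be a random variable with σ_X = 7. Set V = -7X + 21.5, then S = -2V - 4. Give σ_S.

σ_S = 98

σ_V = |-7|·7 = 49.
σ_S = |-2|·49 = 98.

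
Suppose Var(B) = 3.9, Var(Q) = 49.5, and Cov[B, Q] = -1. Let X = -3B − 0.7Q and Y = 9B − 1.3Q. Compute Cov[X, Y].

Cov[X, Y] = -57.855

By bilinearity, Cov[X, Y] = ac·Var(B) + bd·Var(Q) + (ad+bc)·Cov[B, Q], with a=-3, b=-0.7, c=9, d=-1.3.
ac·Var(B) = (-3)·9·3.9 = -105.3
bd·Var(Q) = (-0.7)·(-1.3)·49.5 = 45.045
(ad+bc)·Cov[B, Q] = (-2.4)·(-1) = 2.4
Cov[X, Y] = -105.3 + 45.045 + 2.4 = -57.855.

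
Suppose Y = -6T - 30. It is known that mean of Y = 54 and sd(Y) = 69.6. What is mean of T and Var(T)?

mean of T = -14, Var(T) = 134.56

From Y = -6T - 30: mean of Y = a·mean of T + b, so mean of T = (mean of Y − b)/a = (54 − (-30))/(-6) = -14.
Var(Y) = 69.6² = 4844.16.
Var(Y) = a²·Var(T), so Var(T) = 4844.16/(-6)² = 134.56.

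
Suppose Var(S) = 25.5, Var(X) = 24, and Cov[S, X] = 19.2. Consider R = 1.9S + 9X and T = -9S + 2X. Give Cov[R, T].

Cov[R, T] = -1486.29

By bilinearity, Cov[R, T] = ac·Var(S) + bd·Var(X) + (ad+bc)·Cov[S, X], with a=1.9, b=9, c=-9, d=2.
ac·Var(S) = 1.9·(-9)·25.5 = -436.05
bd·Var(X) = 9·2·24 = 432
(ad+bc)·Cov[S, X] = (-77.2)·19.2 = -1482.24
Cov[R, T] = -436.05 + 432 + (-1482.24) = -1486.29.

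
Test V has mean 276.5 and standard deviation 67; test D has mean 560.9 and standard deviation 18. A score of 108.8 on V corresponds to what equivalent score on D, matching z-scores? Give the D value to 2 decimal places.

z = (108.8 − 276.5)/67 ≈ -2.503.
D = 560.9 + z·18 = 560.9 + (108.8 − 276.5)·18/67 ≈ 515.85.

D = 515.85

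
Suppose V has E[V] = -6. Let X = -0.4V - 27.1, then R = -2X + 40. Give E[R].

E[R] = 89.4

E[X] = (-0.4)·(-6) + (-27.1) = -24.7.
E[R] = (-2)·(-24.7) + 40 = 89.4.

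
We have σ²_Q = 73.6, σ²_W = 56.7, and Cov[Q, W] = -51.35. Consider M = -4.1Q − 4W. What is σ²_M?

σ²_M = a²·σ²_Q + b²·σ²_W + 2ab·Cov[Q, W] with a = -4.1, b = -4.
= (-4.1)²·73.6 + (-4)²·56.7 + 2·(-4.1)·(-4)·(-51.35)
= 1237.216 + 907.2 + (-1684.28) = 460.136.

σ²_M = 460.136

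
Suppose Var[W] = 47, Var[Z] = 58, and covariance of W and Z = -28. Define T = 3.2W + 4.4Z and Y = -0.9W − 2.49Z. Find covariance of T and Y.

By bilinearity, covariance of T and Y = ac·Var[W] + bd·Var[Z] + (ad+bc)·covariance of W and Z, with a=3.2, b=4.4, c=-0.9, d=-2.49.
ac·Var[W] = 3.2·(-0.9)·47 = -135.36
bd·Var[Z] = 4.4·(-2.49)·58 = -635.448
(ad+bc)·covariance of W and Z = (-11.928)·(-28) = 333.984
covariance of T and Y = -135.36 + (-635.448) + 333.984 = -436.824.

covariance of T and Y = -436.824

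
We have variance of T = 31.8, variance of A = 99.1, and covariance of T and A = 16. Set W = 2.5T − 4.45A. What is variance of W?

variance of W = 1805.17775

variance of W = a²·variance of T + b²·variance of A + 2ab·covariance of T and A with a = 2.5, b = -4.45.
= 2.5²·31.8 + (-4.45)²·99.1 + 2·2.5·(-4.45)·16
= 198.75 + 1962.42775 + (-356) = 1805.17775.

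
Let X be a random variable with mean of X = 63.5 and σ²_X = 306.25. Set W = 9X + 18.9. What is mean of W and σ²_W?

mean of W = 590.4, σ²_W = 24806.25

W = 9X + 18.9 is linear with a = 9, b = 18.9.
mean of W = a·mean of X + b = 9·63.5 + 18.9 = 590.4.
σ²_W = a²·σ²_X = 9²·306.25 = 24806.25 (the additive constant 18.9 does not affect variance).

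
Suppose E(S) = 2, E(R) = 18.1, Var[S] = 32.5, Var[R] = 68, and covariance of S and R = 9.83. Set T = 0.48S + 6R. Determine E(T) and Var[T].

E(T) = 109.56, Var[T] = 2512.1088

E(T) = 0.48·E(S) + 6·E(R) = 0.48·2 + 6·18.1 = 109.56.
Var[T] = a²·Var[S] + b²·Var[R] + 2ab·covariance of S and R with a = 0.48, b = 6.
= 0.48²·32.5 + 6²·68 + 2·0.48·6·9.83
= 7.488 + 2448 + 56.6208 = 2512.1088.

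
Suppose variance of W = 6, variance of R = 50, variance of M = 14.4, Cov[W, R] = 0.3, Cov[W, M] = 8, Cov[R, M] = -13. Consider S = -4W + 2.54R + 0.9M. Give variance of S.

variance of S = a²·variance of W + b²·variance of R + c²·variance of M + 2ab·Cov[W, R] + 2ac·Cov[W, M] + 2bc·Cov[R, M], with a = -4, b = 2.54, c = 0.9.
= 96 + 322.58 + 11.664 + (-6.096) + (-57.6) + (-59.436)
= 307.112.

variance of S = 307.112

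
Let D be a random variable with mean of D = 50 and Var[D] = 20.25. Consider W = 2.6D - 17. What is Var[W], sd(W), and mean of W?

W = 2.6D - 17 is linear with a = 2.6, b = -17.
Var[W] = a²·Var[D] = 2.6²·20.25 = 136.89 (the additive constant -17 does not affect variance).
sd(D) = √20.25 = 4.5.
sd(W) = |a|·sd(D) = |2.6|·4.5 = 11.7.
mean of W = a·mean of D + b = 2.6·50 + (-17) = 113.

Var[W] = 136.89, sd(W) = 11.7, mean of W = 113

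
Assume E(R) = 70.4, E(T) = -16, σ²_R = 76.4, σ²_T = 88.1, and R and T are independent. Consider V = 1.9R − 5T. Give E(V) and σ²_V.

E(V) = 1.9·E(R) + (-5)·E(T) = 1.9·70.4 + (-5)·(-16) = 213.76.
σ²_V = a²·σ²_R + b²·σ²_T + 2ab·Cov[R, T] with a = 1.9, b = -5.
Independence gives Cov[R, T] = 0.
= 1.9²·76.4 + (-5)²·88.1 + 2·1.9·(-5)·0
= 275.804 + 2202.5 + 0 = 2478.304.

E(V) = 213.76, σ²_V = 2478.304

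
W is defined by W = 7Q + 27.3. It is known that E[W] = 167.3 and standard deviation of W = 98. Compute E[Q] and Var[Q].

E[Q] = 20, Var[Q] = 196

From W = 7Q + 27.3: E[W] = a·E[Q] + b, so E[Q] = (E[W] − b)/a = (167.3 − 27.3)/7 = 20.
Var[W] = 98² = 9604.
Var[W] = a²·Var[Q], so Var[Q] = 9604/7² = 196.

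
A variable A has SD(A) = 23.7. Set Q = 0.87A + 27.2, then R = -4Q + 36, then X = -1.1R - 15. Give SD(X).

SD(Q) = |0.87|·23.7 = 20.619.
SD(R) = |-4|·20.619 = 82.476.
SD(X) = |-1.1|·82.476 = 90.7236.

SD(X) = 90.7236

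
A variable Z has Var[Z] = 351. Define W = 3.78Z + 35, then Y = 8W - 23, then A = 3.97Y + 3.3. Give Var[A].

Var[A] = 5058848.85053184

Var[W] = 3.78²·351 = 5015.2284.
Var[Y] = 8²·5015.2284 = 320974.6176.
Var[A] = 3.97²·320974.6176 = 5058848.85053184.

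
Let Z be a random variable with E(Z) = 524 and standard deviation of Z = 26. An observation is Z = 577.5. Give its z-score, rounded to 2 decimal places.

z = (Z − E(Z)) / standard deviation of Z = (577.5 − 524) / 26 ≈ 2.06.

z = 2.06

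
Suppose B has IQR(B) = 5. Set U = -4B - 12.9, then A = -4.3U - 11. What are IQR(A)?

IQR(A) = 86

IQR(U) = |-4|·5 = 20.
IQR(A) = |-4.3|·20 = 86.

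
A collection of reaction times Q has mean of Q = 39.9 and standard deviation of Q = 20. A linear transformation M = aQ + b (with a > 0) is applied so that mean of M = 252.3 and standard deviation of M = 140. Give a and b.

a = 7, b = -27

standard deviation of M = a·standard deviation of Q (a > 0), so a = 140/20 = 7.
mean of M = a·mean of Q + b, so b = 252.3 − 7·39.9 = -27.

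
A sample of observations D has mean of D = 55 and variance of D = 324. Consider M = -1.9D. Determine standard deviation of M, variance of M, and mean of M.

standard deviation of M = 34.2, variance of M = 1169.64, mean of M = -104.5

M = -1.9D is linear with a = -1.9, b = 0.
standard deviation of D = √324 = 18.
standard deviation of M = |a|·standard deviation of D = |-1.9|·18 = 34.2.
variance of M = a²·variance of D = (-1.9)²·324 = 1169.64.
mean of M = a·mean of D + b = (-1.9)·55 = -104.5.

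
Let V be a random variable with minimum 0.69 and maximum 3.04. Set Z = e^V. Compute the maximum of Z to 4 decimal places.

max(Z) = 20.9052

e^V is increasing on this domain, so max(Z) comes from max(V) = 3.04: max(Z) = exp(3.04) ≈ 20.9052.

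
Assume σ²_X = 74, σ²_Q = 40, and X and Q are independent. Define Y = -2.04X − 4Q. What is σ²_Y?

σ²_Y = 947.9584

σ²_Y = a²·σ²_X + b²·σ²_Q + 2ab·Cov(X, Q) with a = -2.04, b = -4.
Independence gives Cov(X, Q) = 0.
= (-2.04)²·74 + (-4)²·40 + 2·(-2.04)·(-4)·0
= 307.9584 + 640 + 0 = 947.9584.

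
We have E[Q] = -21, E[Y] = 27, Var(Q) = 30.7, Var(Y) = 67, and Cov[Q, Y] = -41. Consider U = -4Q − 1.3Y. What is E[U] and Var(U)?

E[U] = 48.9, Var(U) = 178.03

E[U] = (-4)·E[Q] + (-1.3)·E[Y] = (-4)·(-21) + (-1.3)·27 = 48.9.
Var(U) = a²·Var(Q) + b²·Var(Y) + 2ab·Cov[Q, Y] with a = -4, b = -1.3.
= (-4)²·30.7 + (-1.3)²·67 + 2·(-4)·(-1.3)·(-41)
= 491.2 + 113.23 + (-426.4) = 178.03.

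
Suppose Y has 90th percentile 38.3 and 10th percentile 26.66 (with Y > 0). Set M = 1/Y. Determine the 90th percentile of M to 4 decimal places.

90th percentile of M = 0.0375

1/Y is decreasing on Y > 0, so percentile order reverses: P_{90}(M) uses P_{10}(Y) = 26.66.
P_{90}(M) = 1/26.66 ≈ 0.0375.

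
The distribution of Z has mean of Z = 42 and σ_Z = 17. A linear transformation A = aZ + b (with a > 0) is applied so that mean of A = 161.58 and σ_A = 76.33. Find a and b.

a = 4.49, b = -27

σ_A = a·σ_Z (a > 0), so a = 76.33/17 = 4.49.
mean of A = a·mean of Z + b, so b = 161.58 − 4.49·42 = -27.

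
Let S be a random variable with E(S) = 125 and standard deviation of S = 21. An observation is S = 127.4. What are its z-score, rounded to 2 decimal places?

z = (S − E(S)) / standard deviation of S = (127.4 − 125) / 21 ≈ 0.11.

z = 0.11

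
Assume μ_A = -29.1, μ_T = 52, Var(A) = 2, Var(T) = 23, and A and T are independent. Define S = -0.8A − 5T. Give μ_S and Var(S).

μ_S = -236.72, Var(S) = 576.28

μ_S = (-0.8)·μ_A + (-5)·μ_T = (-0.8)·(-29.1) + (-5)·52 = -236.72.
Var(S) = a²·Var(A) + b²·Var(T) + 2ab·Cov[A, T] with a = -0.8, b = -5.
Independence gives Cov[A, T] = 0.
= (-0.8)²·2 + (-5)²·23 + 2·(-0.8)·(-5)·0
= 1.28 + 575 + 0 = 576.28.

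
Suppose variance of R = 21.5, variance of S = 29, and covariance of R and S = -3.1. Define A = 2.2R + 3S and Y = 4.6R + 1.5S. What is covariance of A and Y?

covariance of A and Y = 295.07

By bilinearity, covariance of A and Y = ac·variance of R + bd·variance of S + (ad+bc)·covariance of R and S, with a=2.2, b=3, c=4.6, d=1.5.
ac·variance of R = 2.2·4.6·21.5 = 217.58
bd·variance of S = 3·1.5·29 = 130.5
(ad+bc)·covariance of R and S = (17.1)·(-3.1) = -53.01
covariance of A and Y = 217.58 + 130.5 + (-53.01) = 295.07.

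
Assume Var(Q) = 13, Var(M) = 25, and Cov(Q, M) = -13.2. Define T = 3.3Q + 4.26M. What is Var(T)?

Var(T) = a²·Var(Q) + b²·Var(M) + 2ab·Cov(Q, M) with a = 3.3, b = 4.26.
= 3.3²·13 + 4.26²·25 + 2·3.3·4.26·(-13.2)
= 141.57 + 453.69 + (-371.1312) = 224.1288.

Var(T) = 224.1288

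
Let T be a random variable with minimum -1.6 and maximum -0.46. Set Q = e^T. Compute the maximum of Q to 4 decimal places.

e^T is increasing on this domain, so max(Q) comes from max(T) = -0.46: max(Q) = exp(-0.46) ≈ 0.6313.

max(Q) = 0.6313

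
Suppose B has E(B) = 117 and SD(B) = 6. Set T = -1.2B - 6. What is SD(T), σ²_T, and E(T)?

T = -1.2B - 6 is linear with a = -1.2, b = -6.
SD(T) = |a|·SD(B) = |-1.2|·6 = 7.2.
σ²_B = 6² = 36.
σ²_T = a²·σ²_B = (-1.2)²·36 = 51.84 (the additive constant -6 does not affect variance).
E(T) = a·E(B) + b = (-1.2)·117 + (-6) = -146.4.

SD(T) = 7.2, σ²_T = 51.84, E(T) = -146.4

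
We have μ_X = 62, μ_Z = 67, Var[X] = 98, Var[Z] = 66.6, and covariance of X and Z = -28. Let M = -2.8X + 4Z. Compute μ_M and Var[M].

μ_M = (-2.8)·μ_X + 4·μ_Z = (-2.8)·62 + 4·67 = 94.4.
Var[M] = a²·Var[X] + b²·Var[Z] + 2ab·covariance of X and Z with a = -2.8, b = 4.
= (-2.8)²·98 + 4²·66.6 + 2·(-2.8)·4·(-28)
= 768.32 + 1065.6 + 627.2 = 2461.12.

μ_M = 94.4, Var[M] = 2461.12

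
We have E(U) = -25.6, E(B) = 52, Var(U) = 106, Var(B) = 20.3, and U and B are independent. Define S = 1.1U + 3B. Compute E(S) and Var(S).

E(S) = 1.1·E(U) + 3·E(B) = 1.1·(-25.6) + 3·52 = 127.84.
Var(S) = a²·Var(U) + b²·Var(B) + 2ab·Cov(U, B) with a = 1.1, b = 3.
Independence gives Cov(U, B) = 0.
= 1.1²·106 + 3²·20.3 + 2·1.1·3·0
= 128.26 + 182.7 + 0 = 310.96.

E(S) = 127.84, Var(S) = 310.96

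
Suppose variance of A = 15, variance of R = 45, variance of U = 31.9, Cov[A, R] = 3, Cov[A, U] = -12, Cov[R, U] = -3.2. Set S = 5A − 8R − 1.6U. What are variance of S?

variance of S = 3206.744

variance of S = a²·variance of A + b²·variance of R + c²·variance of U + 2ab·Cov[A, R] + 2ac·Cov[A, U] + 2bc·Cov[R, U], with a = 5, b = -8, c = -1.6.
= 375 + 2880 + 81.664 + (-240) + 192 + (-81.92)
= 3206.744.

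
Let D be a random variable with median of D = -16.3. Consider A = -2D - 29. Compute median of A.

A linear map preserves order up to sign, so median of A = a·median of D + b = (-2)·(-16.3) + (-29) = 3.6.

median of A = 3.6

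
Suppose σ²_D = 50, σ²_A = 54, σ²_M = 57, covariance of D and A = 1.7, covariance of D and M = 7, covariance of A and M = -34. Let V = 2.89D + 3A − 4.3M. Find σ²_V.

σ²_V = 2690.235

σ²_V = a²·σ²_D + b²·σ²_A + c²·σ²_M + 2ab·covariance of D and A + 2ac·covariance of D and M + 2bc·covariance of A and M, with a = 2.89, b = 3, c = -4.3.
= 417.605 + 486 + 1053.93 + 29.478 + (-173.978) + 877.2
= 2690.235.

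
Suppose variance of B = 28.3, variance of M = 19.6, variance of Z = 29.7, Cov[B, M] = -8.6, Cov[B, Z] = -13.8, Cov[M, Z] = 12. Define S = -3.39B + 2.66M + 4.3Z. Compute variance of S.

variance of S = a²·variance of B + b²·variance of M + c²·variance of Z + 2ab·Cov[B, M] + 2ac·Cov[B, Z] + 2bc·Cov[M, Z], with a = -3.39, b = 2.66, c = 4.3.
= 325.22643 + 138.68176 + 549.153 + 155.09928 + 402.3252 + 274.512
= 1844.99767.

variance of S = 1844.99767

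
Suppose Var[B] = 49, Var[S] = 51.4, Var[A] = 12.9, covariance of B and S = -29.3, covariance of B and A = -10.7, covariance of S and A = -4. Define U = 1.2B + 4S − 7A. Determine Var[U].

Var[U] = 1647.54

Var[U] = a²·Var[B] + b²·Var[S] + c²·Var[A] + 2ab·covariance of B and S + 2ac·covariance of B and A + 2bc·covariance of S and A, with a = 1.2, b = 4, c = -7.
= 70.56 + 822.4 + 632.1 + (-281.28) + 179.76 + 224
= 1647.54.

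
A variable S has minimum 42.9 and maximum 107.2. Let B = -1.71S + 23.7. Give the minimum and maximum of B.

a = -1.71 < 0, so order reverses: min(B) = a·max(S)+b = (-1.71)·107.2 + 23.7 = -159.612; max(B) = a·min(S)+b = (-1.71)·42.9 + 23.7 = -49.659.

min(B) = -159.612, max(B) = -49.659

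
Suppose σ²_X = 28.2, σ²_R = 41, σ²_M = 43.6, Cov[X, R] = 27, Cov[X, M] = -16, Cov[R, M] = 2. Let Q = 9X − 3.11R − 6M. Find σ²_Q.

σ²_Q = 4541.5361

σ²_Q = a²·σ²_X + b²·σ²_R + c²·σ²_M + 2ab·Cov[X, R] + 2ac·Cov[X, M] + 2bc·Cov[R, M], with a = 9, b = -3.11, c = -6.
= 2284.2 + 396.5561 + 1569.6 + (-1511.46) + 1728 + 74.64
= 4541.5361.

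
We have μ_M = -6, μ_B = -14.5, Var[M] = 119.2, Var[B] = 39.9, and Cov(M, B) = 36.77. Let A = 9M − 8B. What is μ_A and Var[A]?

μ_A = 62, Var[A] = 6913.92

μ_A = 9·μ_M + (-8)·μ_B = 9·(-6) + (-8)·(-14.5) = 62.
Var[A] = a²·Var[M] + b²·Var[B] + 2ab·Cov(M, B) with a = 9, b = -8.
= 9²·119.2 + (-8)²·39.9 + 2·9·(-8)·36.77
= 9655.2 + 2553.6 + (-5294.88) = 6913.92.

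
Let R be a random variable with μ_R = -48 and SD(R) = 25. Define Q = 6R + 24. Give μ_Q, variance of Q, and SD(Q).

Q = 6R + 24 is linear with a = 6, b = 24.
μ_Q = a·μ_R + b = 6·(-48) + 24 = -264.
variance of R = 25² = 625.
variance of Q = a²·variance of R = 6²·625 = 22500 (the additive constant 24 does not affect variance).
SD(Q) = |a|·SD(R) = |6|·25 = 150.

μ_Q = -264, variance of Q = 22500, SD(Q) = 150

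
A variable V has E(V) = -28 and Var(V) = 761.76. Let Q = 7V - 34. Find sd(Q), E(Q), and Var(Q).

Q = 7V - 34 is linear with a = 7, b = -34.
sd(V) = √761.76 = 27.6.
sd(Q) = |a|·sd(V) = |7|·27.6 = 193.2.
E(Q) = a·E(V) + b = 7·(-28) + (-34) = -230.
Var(Q) = a²·Var(V) = 7²·761.76 = 37326.24 (the additive constant -34 does not affect variance).

sd(Q) = 193.2, E(Q) = -230, Var(Q) = 37326.24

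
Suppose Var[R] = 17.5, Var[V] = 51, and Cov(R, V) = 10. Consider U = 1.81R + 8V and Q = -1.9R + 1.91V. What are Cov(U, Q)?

Cov(U, Q) = 601.6685

By bilinearity, Cov(U, Q) = ac·Var[R] + bd·Var[V] + (ad+bc)·Cov(R, V), with a=1.81, b=8, c=-1.9, d=1.91.
ac·Var[R] = 1.81·(-1.9)·17.5 = -60.1825
bd·Var[V] = 8·1.91·51 = 779.28
(ad+bc)·Cov(R, V) = (-11.7429)·10 = -117.429
Cov(U, Q) = -60.1825 + 779.28 + (-117.429) = 601.6685.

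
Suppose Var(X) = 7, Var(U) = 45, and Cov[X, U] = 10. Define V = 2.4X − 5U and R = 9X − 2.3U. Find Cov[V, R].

Cov[V, R] = 163.5

By bilinearity, Cov[V, R] = ac·Var(X) + bd·Var(U) + (ad+bc)·Cov[X, U], with a=2.4, b=-5, c=9, d=-2.3.
ac·Var(X) = 2.4·9·7 = 151.2
bd·Var(U) = (-5)·(-2.3)·45 = 517.5
(ad+bc)·Cov[X, U] = (-50.52)·10 = -505.2
Cov[V, R] = 151.2 + 517.5 + (-505.2) = 163.5.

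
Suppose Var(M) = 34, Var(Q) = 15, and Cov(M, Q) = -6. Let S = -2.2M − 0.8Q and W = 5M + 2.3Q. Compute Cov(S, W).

Cov(S, W) = -347.24

By bilinearity, Cov(S, W) = ac·Var(M) + bd·Var(Q) + (ad+bc)·Cov(M, Q), with a=-2.2, b=-0.8, c=5, d=2.3.
ac·Var(M) = (-2.2)·5·34 = -374
bd·Var(Q) = (-0.8)·2.3·15 = -27.6
(ad+bc)·Cov(M, Q) = (-9.06)·(-6) = 54.36
Cov(S, W) = -374 + (-27.6) + 54.36 = -347.24.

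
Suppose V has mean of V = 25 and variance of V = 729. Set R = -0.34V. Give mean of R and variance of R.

R = -0.34V is linear with a = -0.34, b = 0.
mean of R = a·mean of V + b = (-0.34)·25 = -8.5.
variance of R = a²·variance of V = (-0.34)²·729 = 84.2724.

mean of R = -8.5, variance of R = 84.2724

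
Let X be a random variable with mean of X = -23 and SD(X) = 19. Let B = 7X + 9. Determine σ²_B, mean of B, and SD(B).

B = 7X + 9 is linear with a = 7, b = 9.
σ²_X = 19² = 361.
σ²_B = a²·σ²_X = 7²·361 = 17689 (the additive constant 9 does not affect variance).
mean of B = a·mean of X + b = 7·(-23) + 9 = -152.
SD(B) = |a|·SD(X) = |7|·19 = 133.

σ²_B = 17689, mean of B = -152, SD(B) = 133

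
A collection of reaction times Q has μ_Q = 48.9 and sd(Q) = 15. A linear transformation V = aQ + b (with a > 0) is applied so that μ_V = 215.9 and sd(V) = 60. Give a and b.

sd(V) = a·sd(Q) (a > 0), so a = 60/15 = 4.
μ_V = a·μ_Q + b, so b = 215.9 − 4·48.9 = 20.3.

a = 4, b = 20.3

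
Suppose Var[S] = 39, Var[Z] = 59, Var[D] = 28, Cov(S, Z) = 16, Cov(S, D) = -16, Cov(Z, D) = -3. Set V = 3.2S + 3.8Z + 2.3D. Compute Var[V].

Var[V] = a²·Var[S] + b²·Var[Z] + c²·Var[D] + 2ab·Cov(S, Z) + 2ac·Cov(S, D) + 2bc·Cov(Z, D), with a = 3.2, b = 3.8, c = 2.3.
= 399.36 + 851.96 + 148.12 + 389.12 + (-235.52) + (-52.44)
= 1500.6.

Var[V] = 1500.6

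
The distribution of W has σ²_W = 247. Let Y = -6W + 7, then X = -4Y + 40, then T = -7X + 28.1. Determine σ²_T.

σ²_T = 6971328

σ²_Y = (-6)²·247 = 8892.
σ²_X = (-4)²·8892 = 142272.
σ²_T = (-7)²·142272 = 6971328.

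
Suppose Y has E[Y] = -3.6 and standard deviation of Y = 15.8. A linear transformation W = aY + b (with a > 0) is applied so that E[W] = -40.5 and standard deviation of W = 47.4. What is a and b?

standard deviation of W = a·standard deviation of Y (a > 0), so a = 47.4/15.8 = 3.
E[W] = a·E[Y] + b, so b = -40.5 − 3·(-3.6) = -29.7.

a = 3, b = -29.7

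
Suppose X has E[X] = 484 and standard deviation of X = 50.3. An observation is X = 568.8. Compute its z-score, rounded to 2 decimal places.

z = (X − E[X]) / standard deviation of X = (568.8 − 484) / 50.3 ≈ 1.69.

z = 1.69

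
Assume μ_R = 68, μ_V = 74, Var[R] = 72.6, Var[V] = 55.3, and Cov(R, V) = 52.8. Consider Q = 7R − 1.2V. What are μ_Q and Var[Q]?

μ_Q = 7·μ_R + (-1.2)·μ_V = 7·68 + (-1.2)·74 = 387.2.
Var[Q] = a²·Var[R] + b²·Var[V] + 2ab·Cov(R, V) with a = 7, b = -1.2.
= 7²·72.6 + (-1.2)²·55.3 + 2·7·(-1.2)·52.8
= 3557.4 + 79.632 + (-887.04) = 2749.992.

μ_Q = 387.2, Var[Q] = 2749.992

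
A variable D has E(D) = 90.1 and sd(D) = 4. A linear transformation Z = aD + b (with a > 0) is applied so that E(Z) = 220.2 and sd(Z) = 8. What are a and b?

a = 2, b = 40

sd(Z) = a·sd(D) (a > 0), so a = 8/4 = 2.
E(Z) = a·E(D) + b, so b = 220.2 − 2·90.1 = 40.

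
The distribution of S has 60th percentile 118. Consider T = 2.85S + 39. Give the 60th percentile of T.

Since a = 2.85 > 0 the transformation is increasing, so the 60th percentile of T = a·(P_{60} of S) + b = 2.85·118 + 39 = 375.3.

60th percentile of T = 375.3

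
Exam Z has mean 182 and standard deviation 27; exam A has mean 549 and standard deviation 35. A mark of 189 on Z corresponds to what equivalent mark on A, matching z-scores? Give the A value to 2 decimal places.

z = (189 − 182)/27 ≈ 0.2593.
A = 549 + z·35 = 549 + (189 − 182)·35/27 ≈ 558.07.

A = 558.07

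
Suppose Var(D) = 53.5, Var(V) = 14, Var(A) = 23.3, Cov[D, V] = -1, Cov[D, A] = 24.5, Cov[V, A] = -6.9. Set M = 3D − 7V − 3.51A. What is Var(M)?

Var(M) = 641.52233

Var(M) = a²·Var(D) + b²·Var(V) + c²·Var(A) + 2ab·Cov[D, V] + 2ac·Cov[D, A] + 2bc·Cov[V, A], with a = 3, b = -7, c = -3.51.
= 481.5 + 686 + 287.05833 + 42 + (-515.97) + (-339.066)
= 641.52233.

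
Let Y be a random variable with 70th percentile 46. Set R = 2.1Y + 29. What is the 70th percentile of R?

Since a = 2.1 > 0 the transformation is increasing, so the 70th percentile of R = a·(P_{70} of Y) + b = 2.1·46 + 29 = 125.6.

70th percentile of R = 125.6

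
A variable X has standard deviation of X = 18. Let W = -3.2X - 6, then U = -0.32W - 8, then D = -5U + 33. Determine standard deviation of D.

standard deviation of D = 92.16

standard deviation of W = |-3.2|·18 = 57.6.
standard deviation of U = |-0.32|·57.6 = 18.432.
standard deviation of D = |-5|·18.432 = 92.16.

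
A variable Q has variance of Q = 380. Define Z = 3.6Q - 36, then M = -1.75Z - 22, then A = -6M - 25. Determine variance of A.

variance of A = 542959.2

variance of Z = 3.6²·380 = 4924.8.
variance of M = (-1.75)²·4924.8 = 15082.2.
variance of A = (-6)²·15082.2 = 542959.2.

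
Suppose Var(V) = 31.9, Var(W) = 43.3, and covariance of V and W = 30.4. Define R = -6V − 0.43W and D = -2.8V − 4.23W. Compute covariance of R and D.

By bilinearity, covariance of R and D = ac·Var(V) + bd·Var(W) + (ad+bc)·covariance of V and W, with a=-6, b=-0.43, c=-2.8, d=-4.23.
ac·Var(V) = (-6)·(-2.8)·31.9 = 535.92
bd·Var(W) = (-0.43)·(-4.23)·43.3 = 78.75837
(ad+bc)·covariance of V and W = (26.584)·30.4 = 808.1536
covariance of R and D = 535.92 + 78.75837 + 808.1536 = 1422.83197.

covariance of R and D = 1422.83197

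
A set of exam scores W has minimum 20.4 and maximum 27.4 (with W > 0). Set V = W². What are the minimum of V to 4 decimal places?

W² is increasing on this domain, so min(V) comes from min(W) = 20.4: min(V) = square(20.4) = 416.16.

min(V) = 416.16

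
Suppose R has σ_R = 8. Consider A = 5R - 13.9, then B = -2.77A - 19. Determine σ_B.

σ_A = |5|·8 = 40.
σ_B = |-2.77|·40 = 110.8.

σ_B = 110.8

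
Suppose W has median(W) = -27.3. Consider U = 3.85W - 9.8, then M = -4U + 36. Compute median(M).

median(U) = 3.85·(-27.3) + (-9.8) = -114.905.
median(M) = (-4)·(-114.905) + 36 = 495.62.

median(M) = 495.62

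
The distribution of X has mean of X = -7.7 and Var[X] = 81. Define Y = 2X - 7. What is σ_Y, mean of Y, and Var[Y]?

σ_Y = 18, mean of Y = -22.4, Var[Y] = 324

Y = 2X - 7 is linear with a = 2, b = -7.
σ_X = √81 = 9.
σ_Y = |a|·σ_X = |2|·9 = 18.
mean of Y = a·mean of X + b = 2·(-7.7) + (-7) = -22.4.
Var[Y] = a²·Var[X] = 2²·81 = 324 (the additive constant -7 does not affect variance).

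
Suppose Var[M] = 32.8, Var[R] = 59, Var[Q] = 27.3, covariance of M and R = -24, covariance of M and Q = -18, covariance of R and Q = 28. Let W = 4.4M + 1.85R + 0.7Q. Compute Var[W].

Var[W] = a²·Var[M] + b²·Var[R] + c²·Var[Q] + 2ab·covariance of M and R + 2ac·covariance of M and Q + 2bc·covariance of R and Q, with a = 4.4, b = 1.85, c = 0.7.
= 635.008 + 201.9275 + 13.377 + (-390.72) + (-110.88) + 72.52
= 421.2325.

Var[W] = 421.2325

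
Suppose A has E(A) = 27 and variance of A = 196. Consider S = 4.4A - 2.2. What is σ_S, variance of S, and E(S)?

σ_S = 61.6, variance of S = 3794.56, E(S) = 116.6

S = 4.4A - 2.2 is linear with a = 4.4, b = -2.2.
σ_A = √196 = 14.
σ_S = |a|·σ_A = |4.4|·14 = 61.6.
variance of S = a²·variance of A = 4.4²·196 = 3794.56 (the additive constant -2.2 does not affect variance).
E(S) = a·E(A) + b = 4.4·27 + (-2.2) = 116.6.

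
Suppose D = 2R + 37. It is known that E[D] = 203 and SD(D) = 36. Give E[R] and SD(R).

E[R] = 83, SD(R) = 18

From D = 2R + 37: E[D] = a·E[R] + b, so E[R] = (E[D] − b)/a = (203 − 37)/2 = 83.
SD(D) = |a|·SD(R), so SD(R) = 36/|2| = 18.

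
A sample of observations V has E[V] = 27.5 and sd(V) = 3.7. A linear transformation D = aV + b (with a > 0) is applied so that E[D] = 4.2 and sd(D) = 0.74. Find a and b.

sd(D) = a·sd(V) (a > 0), so a = 0.74/3.7 = 0.2.
E[D] = a·E[V] + b, so b = 4.2 − 0.2·27.5 = -1.3.

a = 0.2, b = -1.3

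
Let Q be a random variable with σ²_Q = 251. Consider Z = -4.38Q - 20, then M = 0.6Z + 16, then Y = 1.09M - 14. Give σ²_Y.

σ²_Z = (-4.38)²·251 = 4815.2844.
σ²_M = 0.6²·4815.2844 = 1733.502384.
σ²_Y = 1.09²·1733.502384 = 2059.5741824304.

σ²_Y = 2059.5741824304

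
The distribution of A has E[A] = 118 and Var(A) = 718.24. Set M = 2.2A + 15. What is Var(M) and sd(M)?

Var(M) = 3476.2816, sd(M) = 58.96

M = 2.2A + 15 is linear with a = 2.2, b = 15.
Var(M) = a²·Var(A) = 2.2²·718.24 = 3476.2816 (the additive constant 15 does not affect variance).
sd(A) = √718.24 = 26.8.
sd(M) = |a|·sd(A) = |2.2|·26.8 = 58.96.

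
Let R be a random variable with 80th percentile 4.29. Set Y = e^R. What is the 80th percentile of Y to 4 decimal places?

e^R is increasing, so P_{80}(Y) = g(P_{80}(R)) ≈ 72.9665.

80th percentile of Y = 72.9665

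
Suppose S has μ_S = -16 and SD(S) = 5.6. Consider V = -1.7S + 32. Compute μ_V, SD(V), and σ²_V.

V = -1.7S + 32 is linear with a = -1.7, b = 32.
μ_V = a·μ_S + b = (-1.7)·(-16) + 32 = 59.2.
SD(V) = |a|·SD(S) = |-1.7|·5.6 = 9.52.
σ²_S = 5.6² = 31.36.
σ²_V = a²·σ²_S = (-1.7)²·31.36 = 90.6304 (the additive constant 32 does not affect variance).

μ_V = 59.2, SD(V) = 9.52, σ²_V = 90.6304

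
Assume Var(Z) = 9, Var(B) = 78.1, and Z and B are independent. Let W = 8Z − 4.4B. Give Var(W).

Var(W) = 2088.016

Var(W) = a²·Var(Z) + b²·Var(B) + 2ab·covariance of Z and B with a = 8, b = -4.4.
Independence gives covariance of Z and B = 0.
= 8²·9 + (-4.4)²·78.1 + 2·8·(-4.4)·0
= 576 + 1512.016 + 0 = 2088.016.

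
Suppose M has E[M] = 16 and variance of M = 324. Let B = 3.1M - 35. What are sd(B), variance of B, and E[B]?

B = 3.1M - 35 is linear with a = 3.1, b = -35.
sd(M) = √324 = 18.
sd(B) = |a|·sd(M) = |3.1|·18 = 55.8.
variance of B = a²·variance of M = 3.1²·324 = 3113.64 (the additive constant -35 does not affect variance).
E[B] = a·E[M] + b = 3.1·16 + (-35) = 14.6.

sd(B) = 55.8, variance of B = 3113.64, E[B] = 14.6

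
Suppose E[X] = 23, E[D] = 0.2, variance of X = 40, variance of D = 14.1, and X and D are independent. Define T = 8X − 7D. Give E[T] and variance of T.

E[T] = 182.6, variance of T = 3250.9

E[T] = 8·E[X] + (-7)·E[D] = 8·23 + (-7)·0.2 = 182.6.
variance of T = a²·variance of X + b²·variance of D + 2ab·Cov[X, D] with a = 8, b = -7.
Independence gives Cov[X, D] = 0.
= 8²·40 + (-7)²·14.1 + 2·8·(-7)·0
= 2560 + 690.9 + 0 = 3250.9.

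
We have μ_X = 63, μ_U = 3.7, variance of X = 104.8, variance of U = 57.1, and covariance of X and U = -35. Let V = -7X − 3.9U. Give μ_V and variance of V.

μ_V = -455.43, variance of V = 4092.691

μ_V = (-7)·μ_X + (-3.9)·μ_U = (-7)·63 + (-3.9)·3.7 = -455.43.
variance of V = a²·variance of X + b²·variance of U + 2ab·covariance of X and U with a = -7, b = -3.9.
= (-7)²·104.8 + (-3.9)²·57.1 + 2·(-7)·(-3.9)·(-35)
= 5135.2 + 868.491 + (-1911) = 4092.691.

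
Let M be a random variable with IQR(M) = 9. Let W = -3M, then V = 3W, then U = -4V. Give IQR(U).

IQR(W) = |-3|·9 = 27.
IQR(V) = |3|·27 = 81.
IQR(U) = |-4|·81 = 324.

IQR(U) = 324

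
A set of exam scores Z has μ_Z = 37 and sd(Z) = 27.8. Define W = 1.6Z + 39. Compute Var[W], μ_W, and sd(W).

W = 1.6Z + 39 is linear with a = 1.6, b = 39.
Var[Z] = 27.8² = 772.84.
Var[W] = a²·Var[Z] = 1.6²·772.84 = 1978.4704 (the additive constant 39 does not affect variance).
μ_W = a·μ_Z + b = 1.6·37 + 39 = 98.2.
sd(W) = |a|·sd(Z) = |1.6|·27.8 = 44.48.

Var[W] = 1978.4704, μ_W = 98.2, sd(W) = 44.48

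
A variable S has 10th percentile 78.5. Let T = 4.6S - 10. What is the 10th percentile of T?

Since a = 4.6 > 0 the transformation is increasing, so the 10th percentile of T = a·(P_{10} of S) + b = 4.6·78.5 + (-10) = 351.1.

10th percentile of T = 351.1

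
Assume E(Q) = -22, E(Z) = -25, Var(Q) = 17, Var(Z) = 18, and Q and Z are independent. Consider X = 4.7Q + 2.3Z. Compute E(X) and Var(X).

E(X) = -160.9, Var(X) = 470.75

E(X) = 4.7·E(Q) + 2.3·E(Z) = 4.7·(-22) + 2.3·(-25) = -160.9.
Var(X) = a²·Var(Q) + b²·Var(Z) + 2ab·Cov[Q, Z] with a = 4.7, b = 2.3.
Independence gives Cov[Q, Z] = 0.
= 4.7²·17 + 2.3²·18 + 2·4.7·2.3·0
= 375.53 + 95.22 + 0 = 470.75.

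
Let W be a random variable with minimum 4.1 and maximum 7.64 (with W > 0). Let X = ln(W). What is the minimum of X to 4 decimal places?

ln(W) is increasing on this domain, so min(X) comes from min(W) = 4.1: min(X) = ln(4.1) ≈ 1.411.

min(X) = 1.411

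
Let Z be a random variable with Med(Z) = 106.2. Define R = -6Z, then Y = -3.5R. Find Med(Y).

Med(R) = (-6)·106.2 = -637.2.
Med(Y) = (-3.5)·(-637.2) = 2230.2.

Med(Y) = 2230.2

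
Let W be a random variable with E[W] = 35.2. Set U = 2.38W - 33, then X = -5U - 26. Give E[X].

E[U] = 2.38·35.2 + (-33) = 50.776.
E[X] = (-5)·50.776 + (-26) = -279.88.

E[X] = -279.88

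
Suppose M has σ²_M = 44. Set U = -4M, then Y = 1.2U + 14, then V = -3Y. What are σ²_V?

σ²_V = 9123.84

σ²_U = (-4)²·44 = 704.
σ²_Y = 1.2²·704 = 1013.76.
σ²_V = (-3)²·1013.76 = 9123.84.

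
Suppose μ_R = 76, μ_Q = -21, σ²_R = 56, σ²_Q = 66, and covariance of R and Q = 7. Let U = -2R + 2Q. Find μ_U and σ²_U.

μ_U = (-2)·μ_R + 2·μ_Q = (-2)·76 + 2·(-21) = -194.
σ²_U = a²·σ²_R + b²·σ²_Q + 2ab·covariance of R and Q with a = -2, b = 2.
= (-2)²·56 + 2²·66 + 2·(-2)·2·7
= 224 + 264 + (-56) = 432.

μ_U = -194, σ²_U = 432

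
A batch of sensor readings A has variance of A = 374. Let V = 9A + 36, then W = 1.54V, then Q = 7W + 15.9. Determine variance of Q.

variance of V = 9²·374 = 30294.
variance of W = 1.54²·30294 = 71845.2504.
variance of Q = 7²·71845.2504 = 3520417.2696.

variance of Q = 3520417.2696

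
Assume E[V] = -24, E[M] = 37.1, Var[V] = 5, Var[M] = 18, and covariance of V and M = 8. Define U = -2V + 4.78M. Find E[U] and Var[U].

E[U] = 225.338, Var[U] = 278.3112

E[U] = (-2)·E[V] + 4.78·E[M] = (-2)·(-24) + 4.78·37.1 = 225.338.
Var[U] = a²·Var[V] + b²·Var[M] + 2ab·covariance of V and M with a = -2, b = 4.78.
= (-2)²·5 + 4.78²·18 + 2·(-2)·4.78·8
= 20 + 411.2712 + (-152.96) = 278.3112.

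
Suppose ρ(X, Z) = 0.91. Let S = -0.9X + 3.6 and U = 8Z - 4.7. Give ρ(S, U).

ρ(S, U) = -0.91

Linear rescalings preserve |correlation|; the slopes -0.9 and 8 have opposite signs, so the correlation flips sign: ρ(S, U) = −ρ(X, Z) = -0.91.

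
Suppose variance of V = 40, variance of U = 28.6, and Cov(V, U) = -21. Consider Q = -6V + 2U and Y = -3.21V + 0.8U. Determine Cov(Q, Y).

Cov(Q, Y) = 1051.78

By bilinearity, Cov(Q, Y) = ac·variance of V + bd·variance of U + (ad+bc)·Cov(V, U), with a=-6, b=2, c=-3.21, d=0.8.
ac·variance of V = (-6)·(-3.21)·40 = 770.4
bd·variance of U = 2·0.8·28.6 = 45.76
(ad+bc)·Cov(V, U) = (-11.22)·(-21) = 235.62
Cov(Q, Y) = 770.4 + 45.76 + 235.62 = 1051.78.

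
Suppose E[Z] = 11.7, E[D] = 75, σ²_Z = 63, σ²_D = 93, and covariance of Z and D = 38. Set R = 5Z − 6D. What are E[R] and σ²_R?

E[R] = 5·E[Z] + (-6)·E[D] = 5·11.7 + (-6)·75 = -391.5.
σ²_R = a²·σ²_Z + b²·σ²_D + 2ab·covariance of Z and D with a = 5, b = -6.
= 5²·63 + (-6)²·93 + 2·5·(-6)·38
= 1575 + 3348 + (-2280) = 2643.

E[R] = -391.5, σ²_R = 2643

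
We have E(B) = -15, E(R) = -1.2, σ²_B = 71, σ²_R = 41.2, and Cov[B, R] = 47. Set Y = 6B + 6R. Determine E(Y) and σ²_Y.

E(Y) = -97.2, σ²_Y = 7423.2

E(Y) = 6·E(B) + 6·E(R) = 6·(-15) + 6·(-1.2) = -97.2.
σ²_Y = a²·σ²_B + b²·σ²_R + 2ab·Cov[B, R] with a = 6, b = 6.
= 6²·71 + 6²·41.2 + 2·6·6·47
= 2556 + 1483.2 + 3384 = 7423.2.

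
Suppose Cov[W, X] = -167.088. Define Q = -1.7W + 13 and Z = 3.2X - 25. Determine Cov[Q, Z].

Cov[Q, Z] = a·c·Cov[W, X] = (-1.7)·3.2·(-167.088) = 908.95872. Additive constants drop out.

Cov[Q, Z] = 908.95872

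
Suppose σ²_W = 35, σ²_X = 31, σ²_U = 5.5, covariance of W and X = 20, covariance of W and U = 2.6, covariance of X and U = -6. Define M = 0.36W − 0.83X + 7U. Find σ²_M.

σ²_M = a²·σ²_W + b²·σ²_X + c²·σ²_U + 2ab·covariance of W and X + 2ac·covariance of W and U + 2bc·covariance of X and U, with a = 0.36, b = -0.83, c = 7.
= 4.536 + 21.3559 + 269.5 + (-11.952) + 13.104 + 69.72
= 366.2639.

σ²_M = 366.2639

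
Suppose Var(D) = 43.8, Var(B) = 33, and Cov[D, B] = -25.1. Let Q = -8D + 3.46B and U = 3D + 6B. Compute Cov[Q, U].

By bilinearity, Cov[Q, U] = ac·Var(D) + bd·Var(B) + (ad+bc)·Cov[D, B], with a=-8, b=3.46, c=3, d=6.
ac·Var(D) = (-8)·3·43.8 = -1051.2
bd·Var(B) = 3.46·6·33 = 685.08
(ad+bc)·Cov[D, B] = (-37.62)·(-25.1) = 944.262
Cov[Q, U] = -1051.2 + 685.08 + 944.262 = 578.142.

Cov[Q, U] = 578.142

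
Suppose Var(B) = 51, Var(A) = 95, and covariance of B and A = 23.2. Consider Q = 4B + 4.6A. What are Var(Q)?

Var(Q) = 3679.96

Var(Q) = a²·Var(B) + b²·Var(A) + 2ab·covariance of B and A with a = 4, b = 4.6.
= 4²·51 + 4.6²·95 + 2·4·4.6·23.2
= 816 + 2010.2 + 853.76 = 3679.96.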